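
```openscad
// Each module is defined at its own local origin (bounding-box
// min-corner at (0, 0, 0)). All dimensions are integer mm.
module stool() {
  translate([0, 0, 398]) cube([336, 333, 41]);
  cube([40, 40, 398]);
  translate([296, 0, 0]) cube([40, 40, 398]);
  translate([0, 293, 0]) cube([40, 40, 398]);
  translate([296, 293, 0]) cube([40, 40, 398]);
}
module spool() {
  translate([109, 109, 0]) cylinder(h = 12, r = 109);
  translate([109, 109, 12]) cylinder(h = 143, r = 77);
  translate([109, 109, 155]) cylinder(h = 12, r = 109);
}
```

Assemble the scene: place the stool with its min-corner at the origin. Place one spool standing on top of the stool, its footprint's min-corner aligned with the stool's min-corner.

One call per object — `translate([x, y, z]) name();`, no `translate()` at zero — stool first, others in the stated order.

stool();
translate([0, 0, 439]) spool();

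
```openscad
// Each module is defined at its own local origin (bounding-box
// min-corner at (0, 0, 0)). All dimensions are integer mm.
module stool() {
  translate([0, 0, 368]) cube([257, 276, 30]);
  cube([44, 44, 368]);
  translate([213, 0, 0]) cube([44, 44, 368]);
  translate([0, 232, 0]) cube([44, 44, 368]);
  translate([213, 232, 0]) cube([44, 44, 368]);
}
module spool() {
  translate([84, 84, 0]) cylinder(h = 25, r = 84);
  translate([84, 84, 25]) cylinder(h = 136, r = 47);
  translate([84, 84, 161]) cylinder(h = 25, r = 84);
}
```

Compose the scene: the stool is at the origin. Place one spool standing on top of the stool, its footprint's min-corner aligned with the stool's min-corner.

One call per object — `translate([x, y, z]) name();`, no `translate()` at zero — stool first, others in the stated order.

stool();
translate([0, 0, 398]) spool();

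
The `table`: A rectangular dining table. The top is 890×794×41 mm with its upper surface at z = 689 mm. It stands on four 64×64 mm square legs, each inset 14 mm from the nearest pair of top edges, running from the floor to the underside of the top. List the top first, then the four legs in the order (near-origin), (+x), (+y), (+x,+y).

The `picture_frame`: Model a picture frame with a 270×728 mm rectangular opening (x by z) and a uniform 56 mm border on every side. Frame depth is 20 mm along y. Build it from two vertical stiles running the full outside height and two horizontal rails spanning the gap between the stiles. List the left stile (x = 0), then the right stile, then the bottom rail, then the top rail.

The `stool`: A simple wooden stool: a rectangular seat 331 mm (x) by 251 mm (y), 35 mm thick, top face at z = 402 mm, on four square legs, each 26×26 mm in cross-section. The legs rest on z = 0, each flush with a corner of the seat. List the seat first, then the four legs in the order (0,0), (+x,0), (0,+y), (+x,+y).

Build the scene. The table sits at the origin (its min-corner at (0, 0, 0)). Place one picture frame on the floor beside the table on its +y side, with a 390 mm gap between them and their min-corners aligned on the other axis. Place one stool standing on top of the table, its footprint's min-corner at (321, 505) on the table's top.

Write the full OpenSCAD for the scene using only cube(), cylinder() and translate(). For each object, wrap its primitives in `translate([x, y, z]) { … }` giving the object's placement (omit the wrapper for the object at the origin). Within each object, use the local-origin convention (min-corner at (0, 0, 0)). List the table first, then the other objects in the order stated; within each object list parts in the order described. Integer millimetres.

translate([0, 0, 648]) cube([890, 794, 41]);
translate([14, 14, 0]) cube([64, 64, 648]);
translate([812, 14, 0]) cube([64, 64, 648]);
translate([14, 716, 0]) cube([64, 64, 648]);
translate([812, 716, 0]) cube([64, 64, 648]);
translate([0, 1184, 0]) {
  cube([56, 20, 840]);
  translate([326, 0, 0]) cube([56, 20, 840]);
  translate([56, 0, 0]) cube([270, 20, 56]);
  translate([56, 0, 784]) cube([270, 20, 56]);
}
translate([321, 505, 689]) {
  translate([0, 0, 367]) cube([331, 251, 35]);
  cube([26, 26, 367]);
  translate([305, 0, 0]) cube([26, 26, 367]);
  translate([0, 225, 0]) cube([26, 26, 367]);
  translate([305, 225, 0]) cube([26, 26, 367]);
}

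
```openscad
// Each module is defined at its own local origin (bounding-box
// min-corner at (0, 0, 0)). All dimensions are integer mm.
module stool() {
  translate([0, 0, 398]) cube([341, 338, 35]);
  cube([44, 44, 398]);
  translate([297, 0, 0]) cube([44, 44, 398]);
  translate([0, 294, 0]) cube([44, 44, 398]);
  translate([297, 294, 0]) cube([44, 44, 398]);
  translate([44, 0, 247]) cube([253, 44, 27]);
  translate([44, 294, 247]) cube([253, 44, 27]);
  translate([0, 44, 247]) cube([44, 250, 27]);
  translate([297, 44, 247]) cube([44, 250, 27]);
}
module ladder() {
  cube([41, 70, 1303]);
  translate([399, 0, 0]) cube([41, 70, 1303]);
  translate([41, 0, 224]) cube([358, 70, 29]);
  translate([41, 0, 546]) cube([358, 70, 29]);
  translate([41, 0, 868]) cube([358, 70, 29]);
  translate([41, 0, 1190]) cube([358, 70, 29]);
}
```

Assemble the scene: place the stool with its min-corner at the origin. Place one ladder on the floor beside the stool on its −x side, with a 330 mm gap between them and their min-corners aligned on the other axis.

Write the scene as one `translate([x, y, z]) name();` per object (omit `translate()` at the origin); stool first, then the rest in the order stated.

stool();
translate([-770, 0, 0]) ladder();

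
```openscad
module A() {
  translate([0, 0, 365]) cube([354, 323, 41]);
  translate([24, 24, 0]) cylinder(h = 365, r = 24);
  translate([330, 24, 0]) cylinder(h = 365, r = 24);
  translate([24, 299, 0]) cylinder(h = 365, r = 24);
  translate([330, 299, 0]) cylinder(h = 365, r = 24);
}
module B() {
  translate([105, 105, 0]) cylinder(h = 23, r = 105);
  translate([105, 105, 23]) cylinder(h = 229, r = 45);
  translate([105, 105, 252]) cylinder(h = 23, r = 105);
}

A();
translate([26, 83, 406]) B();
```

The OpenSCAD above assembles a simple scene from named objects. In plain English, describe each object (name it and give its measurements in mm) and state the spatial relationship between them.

A is a four-legged stool. The seat is 354×323 mm, 41 mm thick, top at z = 406 mm. It stands on four round legs, each 48 mm in diameter, from z = 0 to the seat underside, each leg's axis is inset half a diameter from the nearest pair of seat edges (so the leg's bounding box is flush with the corner).

B is a spool: two coaxial disc flanges of radius 105 mm and thickness 23 mm, joined by a core cylinder of radius 45 mm and height 229 mm. The lower flange rests on z = 0 and the three cylinders share a vertical axis.

The spool is on top of the stool.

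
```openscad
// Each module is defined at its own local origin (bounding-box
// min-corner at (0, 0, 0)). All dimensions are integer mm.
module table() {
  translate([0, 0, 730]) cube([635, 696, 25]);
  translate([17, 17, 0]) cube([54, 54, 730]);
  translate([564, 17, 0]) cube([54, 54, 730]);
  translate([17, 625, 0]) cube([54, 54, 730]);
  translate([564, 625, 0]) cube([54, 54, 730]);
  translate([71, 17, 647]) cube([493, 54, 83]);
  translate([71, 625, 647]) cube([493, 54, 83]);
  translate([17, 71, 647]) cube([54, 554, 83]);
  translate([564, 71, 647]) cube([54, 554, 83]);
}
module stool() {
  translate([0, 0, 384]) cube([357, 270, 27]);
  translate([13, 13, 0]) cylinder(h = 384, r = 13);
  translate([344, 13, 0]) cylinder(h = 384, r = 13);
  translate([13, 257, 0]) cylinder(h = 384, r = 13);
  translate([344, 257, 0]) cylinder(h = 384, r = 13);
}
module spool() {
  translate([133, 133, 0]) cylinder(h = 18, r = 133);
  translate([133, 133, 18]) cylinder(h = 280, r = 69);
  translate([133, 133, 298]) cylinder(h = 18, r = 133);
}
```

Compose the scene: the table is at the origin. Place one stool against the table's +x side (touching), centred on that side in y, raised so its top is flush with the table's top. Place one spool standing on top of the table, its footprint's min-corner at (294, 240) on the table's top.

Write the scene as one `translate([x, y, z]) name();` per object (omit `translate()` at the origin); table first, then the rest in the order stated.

table();
translate([635, 213, 344]) stool();
translate([294, 240, 755]) spool();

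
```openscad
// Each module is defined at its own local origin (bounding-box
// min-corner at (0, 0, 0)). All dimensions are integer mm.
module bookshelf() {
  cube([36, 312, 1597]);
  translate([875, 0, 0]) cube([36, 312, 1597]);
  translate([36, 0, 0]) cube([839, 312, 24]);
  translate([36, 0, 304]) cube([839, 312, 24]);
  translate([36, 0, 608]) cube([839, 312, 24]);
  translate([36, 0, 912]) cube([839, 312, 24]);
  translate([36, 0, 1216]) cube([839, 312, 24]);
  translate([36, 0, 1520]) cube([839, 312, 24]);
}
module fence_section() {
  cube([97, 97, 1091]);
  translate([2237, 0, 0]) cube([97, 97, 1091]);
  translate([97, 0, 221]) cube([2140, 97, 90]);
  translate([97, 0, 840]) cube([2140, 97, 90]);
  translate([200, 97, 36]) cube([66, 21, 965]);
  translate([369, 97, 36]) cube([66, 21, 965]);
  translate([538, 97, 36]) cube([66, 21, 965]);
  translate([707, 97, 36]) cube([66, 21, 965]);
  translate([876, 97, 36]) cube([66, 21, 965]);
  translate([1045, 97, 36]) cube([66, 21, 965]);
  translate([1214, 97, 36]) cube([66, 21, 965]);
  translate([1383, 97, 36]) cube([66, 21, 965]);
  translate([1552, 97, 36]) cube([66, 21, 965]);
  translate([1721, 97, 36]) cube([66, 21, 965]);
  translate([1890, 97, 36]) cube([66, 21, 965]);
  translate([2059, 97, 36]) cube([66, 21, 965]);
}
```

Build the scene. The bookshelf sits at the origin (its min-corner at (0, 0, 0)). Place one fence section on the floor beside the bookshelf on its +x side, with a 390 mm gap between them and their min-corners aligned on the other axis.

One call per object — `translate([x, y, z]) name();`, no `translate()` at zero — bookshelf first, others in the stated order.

bookshelf();
translate([1301, 0, 0]) fence_section();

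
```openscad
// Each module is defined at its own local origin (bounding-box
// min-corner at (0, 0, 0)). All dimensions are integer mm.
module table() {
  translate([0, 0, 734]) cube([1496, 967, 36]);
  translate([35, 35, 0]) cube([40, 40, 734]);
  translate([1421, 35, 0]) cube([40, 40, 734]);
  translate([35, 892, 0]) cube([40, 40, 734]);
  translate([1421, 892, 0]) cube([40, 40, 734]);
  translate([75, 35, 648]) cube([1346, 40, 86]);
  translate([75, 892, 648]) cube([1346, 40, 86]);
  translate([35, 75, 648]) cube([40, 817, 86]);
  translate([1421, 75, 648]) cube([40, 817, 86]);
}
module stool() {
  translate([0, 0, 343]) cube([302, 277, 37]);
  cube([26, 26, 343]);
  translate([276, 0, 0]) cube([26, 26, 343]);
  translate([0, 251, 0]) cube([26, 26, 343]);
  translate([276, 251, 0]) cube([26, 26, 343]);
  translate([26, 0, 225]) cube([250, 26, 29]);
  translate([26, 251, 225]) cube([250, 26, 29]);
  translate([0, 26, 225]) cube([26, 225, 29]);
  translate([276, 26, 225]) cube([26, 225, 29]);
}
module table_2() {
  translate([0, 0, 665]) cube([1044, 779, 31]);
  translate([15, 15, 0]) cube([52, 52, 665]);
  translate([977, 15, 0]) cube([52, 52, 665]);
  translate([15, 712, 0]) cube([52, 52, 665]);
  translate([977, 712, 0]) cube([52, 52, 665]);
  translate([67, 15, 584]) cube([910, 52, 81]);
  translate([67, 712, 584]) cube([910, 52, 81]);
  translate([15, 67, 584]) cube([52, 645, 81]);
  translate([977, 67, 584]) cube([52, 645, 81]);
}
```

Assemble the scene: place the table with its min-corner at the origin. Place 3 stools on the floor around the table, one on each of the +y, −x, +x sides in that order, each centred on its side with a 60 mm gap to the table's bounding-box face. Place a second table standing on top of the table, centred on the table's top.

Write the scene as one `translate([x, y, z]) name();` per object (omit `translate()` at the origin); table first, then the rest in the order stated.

table();
translate([597, 1027, 0]) stool();
translate([-362, 345, 0]) stool();
translate([1556, 345, 0]) stool();
translate([226, 94, 770]) table_2();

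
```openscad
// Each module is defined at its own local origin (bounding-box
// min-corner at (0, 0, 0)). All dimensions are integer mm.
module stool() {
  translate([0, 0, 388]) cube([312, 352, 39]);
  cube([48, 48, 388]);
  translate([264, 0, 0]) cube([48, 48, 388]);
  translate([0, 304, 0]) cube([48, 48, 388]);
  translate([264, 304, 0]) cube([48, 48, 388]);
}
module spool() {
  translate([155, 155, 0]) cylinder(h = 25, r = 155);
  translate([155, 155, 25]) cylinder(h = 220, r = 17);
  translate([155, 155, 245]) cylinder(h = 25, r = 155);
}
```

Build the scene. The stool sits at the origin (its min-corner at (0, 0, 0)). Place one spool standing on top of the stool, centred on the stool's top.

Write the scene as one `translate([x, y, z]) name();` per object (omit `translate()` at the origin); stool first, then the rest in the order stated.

stool();
translate([1, 21, 427]) spool();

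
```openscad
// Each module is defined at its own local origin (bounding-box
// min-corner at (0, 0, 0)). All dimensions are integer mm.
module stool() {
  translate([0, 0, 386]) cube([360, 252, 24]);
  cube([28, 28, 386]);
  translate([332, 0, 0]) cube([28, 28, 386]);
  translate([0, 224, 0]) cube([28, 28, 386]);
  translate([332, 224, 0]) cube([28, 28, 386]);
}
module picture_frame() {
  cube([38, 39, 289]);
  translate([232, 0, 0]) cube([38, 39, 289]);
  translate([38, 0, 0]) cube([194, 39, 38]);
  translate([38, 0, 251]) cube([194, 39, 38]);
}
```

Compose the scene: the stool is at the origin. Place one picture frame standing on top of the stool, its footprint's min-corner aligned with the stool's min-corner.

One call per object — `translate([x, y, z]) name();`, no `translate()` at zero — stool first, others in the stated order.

stool();
translate([0, 0, 410]) picture_frame();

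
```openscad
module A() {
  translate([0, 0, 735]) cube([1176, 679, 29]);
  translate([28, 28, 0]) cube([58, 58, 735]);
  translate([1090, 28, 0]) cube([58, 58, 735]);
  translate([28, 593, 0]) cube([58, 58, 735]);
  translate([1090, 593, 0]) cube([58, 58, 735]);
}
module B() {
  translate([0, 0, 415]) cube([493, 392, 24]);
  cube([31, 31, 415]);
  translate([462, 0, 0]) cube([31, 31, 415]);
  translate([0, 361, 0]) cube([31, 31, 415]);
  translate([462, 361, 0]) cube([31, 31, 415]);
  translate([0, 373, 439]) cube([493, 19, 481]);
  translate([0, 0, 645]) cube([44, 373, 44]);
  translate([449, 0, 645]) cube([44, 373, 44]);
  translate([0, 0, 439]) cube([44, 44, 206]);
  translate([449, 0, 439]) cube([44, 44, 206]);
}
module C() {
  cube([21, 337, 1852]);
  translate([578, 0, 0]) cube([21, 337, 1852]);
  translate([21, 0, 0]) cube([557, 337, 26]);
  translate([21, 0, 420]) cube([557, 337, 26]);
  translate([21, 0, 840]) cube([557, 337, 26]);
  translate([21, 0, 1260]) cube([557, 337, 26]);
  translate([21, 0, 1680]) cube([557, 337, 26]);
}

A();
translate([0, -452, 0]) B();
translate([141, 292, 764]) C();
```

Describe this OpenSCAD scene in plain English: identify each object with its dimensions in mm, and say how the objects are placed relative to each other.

A is a table: top 1176 mm (x) × 679 mm (y), 29 mm thick, upper face at z = 764 mm, on four 58×58 mm square legs, each inset 28 mm from the nearest pair of top edges, running from z = 0 to the bottom of the top.

B is a chair: 493×392 mm seat, 24 mm thick, top at z = 439 mm, on four 31 mm square corner legs flush with the seat edges. A 19 mm thick backrest slab spans the full seat width, extending 481 mm above the seat top, its back face flush with the seat's +y edge. Two armrests of 44×44 mm section run along each side from the seat's front edge to the front of the backrest, top faces 250 mm above the seat top and outer faces flush with the seat's x-edges; a 44×44 mm post under the front of each armrest stands on the seat at the front corner.

C is a bookshelf 599 mm wide overall, 337 mm deep and 1852 mm tall. The two sides are 21 mm thick vertical panels. 5 horizontal shelves of 26 mm thickness span between the inner faces of the sides; the lowest shelf sits on the floor and shelves are stacked with a clear vertical gap of 394 mm between each pair.

The chair is on the floor beside the table on its −y side. The bookshelf is on top of the table.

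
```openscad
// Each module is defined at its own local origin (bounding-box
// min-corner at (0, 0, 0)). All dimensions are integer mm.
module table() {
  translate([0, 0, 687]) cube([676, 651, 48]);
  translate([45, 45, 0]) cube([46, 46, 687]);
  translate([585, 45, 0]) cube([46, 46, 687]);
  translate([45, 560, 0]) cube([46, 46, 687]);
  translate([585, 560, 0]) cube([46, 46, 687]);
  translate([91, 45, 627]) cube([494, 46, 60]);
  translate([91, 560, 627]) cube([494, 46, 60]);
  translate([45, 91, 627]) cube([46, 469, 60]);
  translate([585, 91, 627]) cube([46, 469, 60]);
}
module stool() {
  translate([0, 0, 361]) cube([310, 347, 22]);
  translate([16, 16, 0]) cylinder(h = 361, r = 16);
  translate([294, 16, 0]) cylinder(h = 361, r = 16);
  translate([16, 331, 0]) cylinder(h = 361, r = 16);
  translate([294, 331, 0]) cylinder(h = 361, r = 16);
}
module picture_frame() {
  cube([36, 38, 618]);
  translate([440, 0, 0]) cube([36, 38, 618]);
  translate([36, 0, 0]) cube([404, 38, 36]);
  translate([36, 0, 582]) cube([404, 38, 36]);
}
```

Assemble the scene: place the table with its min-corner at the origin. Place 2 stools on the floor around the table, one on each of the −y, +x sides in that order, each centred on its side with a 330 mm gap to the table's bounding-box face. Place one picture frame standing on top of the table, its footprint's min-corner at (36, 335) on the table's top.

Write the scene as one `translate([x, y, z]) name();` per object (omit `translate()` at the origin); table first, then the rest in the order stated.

table();
translate([183, -677, 0]) stool();
translate([1006, 152, 0]) stool();
translate([36, 335, 735]) picture_frame();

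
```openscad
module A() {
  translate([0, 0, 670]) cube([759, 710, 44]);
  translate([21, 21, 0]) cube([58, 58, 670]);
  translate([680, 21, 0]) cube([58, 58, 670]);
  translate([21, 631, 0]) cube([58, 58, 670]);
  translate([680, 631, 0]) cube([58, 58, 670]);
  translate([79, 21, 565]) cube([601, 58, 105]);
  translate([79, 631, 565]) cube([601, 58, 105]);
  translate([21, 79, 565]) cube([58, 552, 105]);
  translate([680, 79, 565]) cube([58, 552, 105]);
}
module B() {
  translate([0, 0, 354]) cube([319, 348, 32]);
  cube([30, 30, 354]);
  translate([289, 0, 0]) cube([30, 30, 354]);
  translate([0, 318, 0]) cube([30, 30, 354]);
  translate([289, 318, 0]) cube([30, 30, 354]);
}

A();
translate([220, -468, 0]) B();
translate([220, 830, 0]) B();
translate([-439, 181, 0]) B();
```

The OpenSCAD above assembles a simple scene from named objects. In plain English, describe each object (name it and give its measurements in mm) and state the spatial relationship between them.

A is a rectangular dining table. The top is 759×710×44 mm with its upper surface at z = 714 mm. It stands on four 58×58 mm square legs, each inset 21 mm from the nearest pair of top edges, running from the floor to the underside of the top. Four apron rails, 58 mm thick and 105 mm tall, run between adjacent legs with their top edges flush with the underside of the top and their outer faces flush with the legs' outer faces.

B is a four-legged stool. The seat is a 319×348×32 mm slab whose top surface is at z = 386 mm; four square legs, each 30×30 mm in cross-section, run from the floor (z = 0) to the underside of the seat, each flush with a corner of the seat.

Three stools sit around the table at the −y, +y, −x sides.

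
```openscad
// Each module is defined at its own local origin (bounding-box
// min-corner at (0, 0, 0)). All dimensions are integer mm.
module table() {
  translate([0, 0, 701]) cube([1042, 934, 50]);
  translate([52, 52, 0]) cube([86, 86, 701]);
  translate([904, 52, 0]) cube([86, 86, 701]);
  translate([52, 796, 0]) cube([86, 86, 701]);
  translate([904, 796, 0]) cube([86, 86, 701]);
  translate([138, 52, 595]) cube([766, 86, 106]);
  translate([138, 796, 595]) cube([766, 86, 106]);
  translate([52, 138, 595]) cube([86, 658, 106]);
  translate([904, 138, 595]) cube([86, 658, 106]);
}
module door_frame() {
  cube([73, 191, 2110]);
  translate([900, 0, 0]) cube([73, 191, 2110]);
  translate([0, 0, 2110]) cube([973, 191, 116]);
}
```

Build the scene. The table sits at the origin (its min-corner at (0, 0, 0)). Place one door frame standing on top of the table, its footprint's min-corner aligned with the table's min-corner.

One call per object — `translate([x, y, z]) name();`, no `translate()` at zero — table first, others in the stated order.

table();
translate([0, 0, 751]) door_frame();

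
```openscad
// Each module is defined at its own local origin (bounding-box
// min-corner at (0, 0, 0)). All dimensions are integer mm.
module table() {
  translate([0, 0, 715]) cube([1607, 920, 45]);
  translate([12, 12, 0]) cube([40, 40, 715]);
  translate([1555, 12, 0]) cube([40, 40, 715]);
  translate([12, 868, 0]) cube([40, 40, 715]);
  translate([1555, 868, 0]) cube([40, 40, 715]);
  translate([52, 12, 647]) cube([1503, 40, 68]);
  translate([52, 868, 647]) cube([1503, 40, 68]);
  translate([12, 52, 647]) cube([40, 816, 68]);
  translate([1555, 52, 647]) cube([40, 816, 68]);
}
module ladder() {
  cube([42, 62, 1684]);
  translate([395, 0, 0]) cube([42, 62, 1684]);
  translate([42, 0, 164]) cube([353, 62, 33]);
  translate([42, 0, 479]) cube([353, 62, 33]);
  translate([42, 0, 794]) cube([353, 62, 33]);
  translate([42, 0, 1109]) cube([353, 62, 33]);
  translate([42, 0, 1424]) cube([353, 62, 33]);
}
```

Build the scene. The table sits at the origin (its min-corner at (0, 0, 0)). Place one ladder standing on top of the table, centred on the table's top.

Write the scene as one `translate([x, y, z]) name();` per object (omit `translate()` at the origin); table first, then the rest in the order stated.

table();
translate([585, 429, 760]) ladder();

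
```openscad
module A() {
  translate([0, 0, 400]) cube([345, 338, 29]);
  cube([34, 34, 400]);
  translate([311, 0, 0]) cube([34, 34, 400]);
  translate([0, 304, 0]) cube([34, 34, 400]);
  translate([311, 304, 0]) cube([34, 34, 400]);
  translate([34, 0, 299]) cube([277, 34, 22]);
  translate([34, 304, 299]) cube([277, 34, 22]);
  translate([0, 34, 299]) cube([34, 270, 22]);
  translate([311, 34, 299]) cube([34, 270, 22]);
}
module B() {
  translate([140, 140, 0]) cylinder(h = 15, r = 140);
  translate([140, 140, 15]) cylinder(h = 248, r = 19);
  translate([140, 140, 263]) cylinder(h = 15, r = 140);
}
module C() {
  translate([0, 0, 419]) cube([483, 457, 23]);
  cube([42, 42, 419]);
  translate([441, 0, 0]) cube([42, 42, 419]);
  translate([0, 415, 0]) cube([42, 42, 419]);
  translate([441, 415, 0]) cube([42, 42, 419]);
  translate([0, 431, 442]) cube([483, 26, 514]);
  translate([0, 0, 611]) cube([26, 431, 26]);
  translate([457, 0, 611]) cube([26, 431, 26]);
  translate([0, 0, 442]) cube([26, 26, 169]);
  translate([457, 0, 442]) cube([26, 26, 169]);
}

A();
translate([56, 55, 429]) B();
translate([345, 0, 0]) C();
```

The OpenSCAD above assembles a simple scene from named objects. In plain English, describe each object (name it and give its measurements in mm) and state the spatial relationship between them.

A is a four-legged stool. The seat is 345×338 mm, 29 mm thick, top at z = 429 mm. It stands on four square legs, each 34×34 mm in cross-section, from z = 0 to the seat underside, each flush with a corner of the seat. Four stretchers, 34 mm wide and 22 mm tall, connect adjacent legs with their undersides at z = 299 mm, each running between the inner faces of the legs it joins and aligned with the legs' outer faces on the other axis.

B is a spool: two coaxial disc flanges of radius 140 mm and thickness 15 mm, joined by a core cylinder of radius 19 mm and height 248 mm. The lower flange rests on z = 0 and the three cylinders share a vertical axis.

C is a chair. The seat is a 483×457×23 mm slab with its top at z = 442 mm, on four 42×42 mm corner legs (flush with the seat edges, standing on z = 0). A flat backrest 26 mm thick, 514 mm tall, spans the full seat width and rises from the seat top along its +y edge, rear face flush with the rear of the seat. Two armrests of 26×26 mm section run along each side from the seat's front edge to the front of the backrest, top faces 195 mm above the seat top and outer faces flush with the seat's x-edges; a 26×26 mm post under the front of each armrest stands on the seat at the front corner.

The spool is on top of the stool. The chair is against the stool's +x side, with their −y faces flush.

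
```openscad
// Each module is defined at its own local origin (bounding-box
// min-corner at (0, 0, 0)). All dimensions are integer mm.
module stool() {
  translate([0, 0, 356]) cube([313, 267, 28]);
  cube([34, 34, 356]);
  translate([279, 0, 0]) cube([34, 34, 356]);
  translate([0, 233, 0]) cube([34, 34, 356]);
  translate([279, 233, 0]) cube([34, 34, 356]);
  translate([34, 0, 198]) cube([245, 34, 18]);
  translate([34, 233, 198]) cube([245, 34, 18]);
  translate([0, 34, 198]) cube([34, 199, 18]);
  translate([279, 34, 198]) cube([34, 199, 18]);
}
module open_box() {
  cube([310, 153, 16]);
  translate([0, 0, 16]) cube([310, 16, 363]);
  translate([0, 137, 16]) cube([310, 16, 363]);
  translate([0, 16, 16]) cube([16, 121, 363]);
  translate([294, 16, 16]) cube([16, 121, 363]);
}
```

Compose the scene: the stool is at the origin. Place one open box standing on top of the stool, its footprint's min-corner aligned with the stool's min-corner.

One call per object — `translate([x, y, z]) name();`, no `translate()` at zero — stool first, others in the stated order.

stool();
translate([0, 0, 384]) open_box();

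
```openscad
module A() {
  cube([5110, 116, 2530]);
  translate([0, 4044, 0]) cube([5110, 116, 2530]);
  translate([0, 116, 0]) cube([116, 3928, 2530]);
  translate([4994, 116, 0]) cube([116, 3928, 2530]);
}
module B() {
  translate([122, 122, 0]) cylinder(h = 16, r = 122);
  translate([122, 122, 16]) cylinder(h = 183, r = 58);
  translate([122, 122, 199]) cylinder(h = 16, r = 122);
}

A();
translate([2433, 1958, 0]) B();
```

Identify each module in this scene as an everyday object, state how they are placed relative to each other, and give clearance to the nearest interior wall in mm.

A is a house frame. B is a spool. The spool sits inside the house frame, centred. The clearance to the nearest interior wall is 1842 mm.

Clearances: x = 2317, y = 1842; minimum 1842 mm.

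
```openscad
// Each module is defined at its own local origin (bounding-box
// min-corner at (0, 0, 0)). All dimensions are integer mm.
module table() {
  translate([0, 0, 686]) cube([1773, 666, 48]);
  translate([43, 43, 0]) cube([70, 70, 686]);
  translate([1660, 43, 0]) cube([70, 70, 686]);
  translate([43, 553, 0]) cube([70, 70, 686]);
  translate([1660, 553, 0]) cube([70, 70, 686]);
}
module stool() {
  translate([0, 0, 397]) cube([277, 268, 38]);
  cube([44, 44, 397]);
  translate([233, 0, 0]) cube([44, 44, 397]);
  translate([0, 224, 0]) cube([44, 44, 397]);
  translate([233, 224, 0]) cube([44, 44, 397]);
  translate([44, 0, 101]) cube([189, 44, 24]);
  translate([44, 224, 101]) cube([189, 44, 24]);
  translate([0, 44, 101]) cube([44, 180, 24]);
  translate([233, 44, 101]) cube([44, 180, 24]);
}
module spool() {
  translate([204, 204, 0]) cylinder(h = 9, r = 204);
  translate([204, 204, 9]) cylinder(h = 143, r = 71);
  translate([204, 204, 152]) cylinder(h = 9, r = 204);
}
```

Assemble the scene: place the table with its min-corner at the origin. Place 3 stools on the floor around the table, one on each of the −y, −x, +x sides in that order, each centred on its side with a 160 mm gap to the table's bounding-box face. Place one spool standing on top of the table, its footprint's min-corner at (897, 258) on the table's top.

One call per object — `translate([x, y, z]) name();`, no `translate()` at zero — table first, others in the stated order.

table();
translate([748, -428, 0]) stool();
translate([-437, 199, 0]) stool();
translate([1933, 199, 0]) stool();
translate([897, 258, 734]) spool();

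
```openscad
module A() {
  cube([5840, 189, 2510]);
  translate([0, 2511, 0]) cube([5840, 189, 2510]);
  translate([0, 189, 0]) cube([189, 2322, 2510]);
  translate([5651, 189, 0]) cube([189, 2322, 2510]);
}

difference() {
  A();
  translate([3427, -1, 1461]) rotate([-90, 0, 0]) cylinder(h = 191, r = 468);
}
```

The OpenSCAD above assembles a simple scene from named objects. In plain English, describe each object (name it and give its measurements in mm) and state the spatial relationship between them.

A is the wall frame of a small rectangular building: four walls, each 2510 mm tall and 189 mm thick, enclosing a footprint 5840 mm (x) by 2700 mm (y) outside-to-outside, with no floor or roof. The front and back walls (the −y and +y sides) span the full width; the two side walls fit between them.

The house frame has a circular hole of radius 468 mm through its front wall, centred at (x = 3427, z = 1461).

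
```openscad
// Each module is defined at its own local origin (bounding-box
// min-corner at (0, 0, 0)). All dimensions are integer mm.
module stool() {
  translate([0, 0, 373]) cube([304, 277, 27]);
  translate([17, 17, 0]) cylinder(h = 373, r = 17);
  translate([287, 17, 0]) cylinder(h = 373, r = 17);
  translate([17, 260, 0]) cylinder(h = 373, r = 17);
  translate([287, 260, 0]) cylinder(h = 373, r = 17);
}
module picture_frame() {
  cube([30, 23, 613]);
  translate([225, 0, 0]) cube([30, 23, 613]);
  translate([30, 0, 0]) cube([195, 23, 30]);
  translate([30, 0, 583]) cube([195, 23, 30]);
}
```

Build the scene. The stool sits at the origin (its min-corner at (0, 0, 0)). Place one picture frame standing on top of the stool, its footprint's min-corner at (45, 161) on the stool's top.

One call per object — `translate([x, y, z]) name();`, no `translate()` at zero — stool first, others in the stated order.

stool();
translate([45, 161, 400]) picture_frame();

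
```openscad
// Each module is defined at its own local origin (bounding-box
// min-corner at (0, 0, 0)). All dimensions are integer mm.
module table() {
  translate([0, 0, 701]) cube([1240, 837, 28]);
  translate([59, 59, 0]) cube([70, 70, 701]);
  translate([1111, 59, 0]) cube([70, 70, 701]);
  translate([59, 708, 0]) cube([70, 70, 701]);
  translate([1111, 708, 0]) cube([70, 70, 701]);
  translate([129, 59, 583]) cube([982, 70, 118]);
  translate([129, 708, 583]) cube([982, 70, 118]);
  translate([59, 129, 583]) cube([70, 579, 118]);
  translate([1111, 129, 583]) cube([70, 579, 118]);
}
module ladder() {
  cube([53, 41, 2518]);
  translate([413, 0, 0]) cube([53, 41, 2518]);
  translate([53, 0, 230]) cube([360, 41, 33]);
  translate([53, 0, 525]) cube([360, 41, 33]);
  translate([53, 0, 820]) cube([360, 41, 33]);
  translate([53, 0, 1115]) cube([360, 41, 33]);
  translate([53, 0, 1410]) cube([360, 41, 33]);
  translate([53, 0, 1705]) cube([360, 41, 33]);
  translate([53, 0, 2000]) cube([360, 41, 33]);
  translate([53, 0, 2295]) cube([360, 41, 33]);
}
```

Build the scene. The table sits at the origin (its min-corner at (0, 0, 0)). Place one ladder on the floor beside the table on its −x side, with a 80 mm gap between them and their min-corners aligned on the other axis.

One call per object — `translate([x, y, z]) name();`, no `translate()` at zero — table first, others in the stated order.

table();
translate([-546, 0, 0]) ladder();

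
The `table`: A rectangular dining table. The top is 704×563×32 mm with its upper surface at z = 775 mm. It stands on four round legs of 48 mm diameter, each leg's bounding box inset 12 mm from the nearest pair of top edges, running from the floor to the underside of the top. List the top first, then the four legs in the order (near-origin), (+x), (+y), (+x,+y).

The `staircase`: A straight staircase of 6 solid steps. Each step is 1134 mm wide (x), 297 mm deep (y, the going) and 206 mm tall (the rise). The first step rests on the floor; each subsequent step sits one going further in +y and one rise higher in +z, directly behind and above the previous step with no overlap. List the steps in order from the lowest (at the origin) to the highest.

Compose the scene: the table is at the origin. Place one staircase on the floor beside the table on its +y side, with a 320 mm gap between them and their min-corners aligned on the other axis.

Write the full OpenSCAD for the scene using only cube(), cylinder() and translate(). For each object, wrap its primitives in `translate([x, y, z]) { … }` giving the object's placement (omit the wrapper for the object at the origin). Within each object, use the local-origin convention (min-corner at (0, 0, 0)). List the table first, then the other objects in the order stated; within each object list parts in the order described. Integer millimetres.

translate([0, 0, 743]) cube([704, 563, 32]);
translate([36, 36, 0]) cylinder(h = 743, r = 24);
translate([668, 36, 0]) cylinder(h = 743, r = 24);
translate([36, 527, 0]) cylinder(h = 743, r = 24);
translate([668, 527, 0]) cylinder(h = 743, r = 24);
translate([0, 883, 0]) {
  cube([1134, 297, 206]);
  translate([0, 297, 206]) cube([1134, 297, 206]);
  translate([0, 594, 412]) cube([1134, 297, 206]);
  translate([0, 891, 618]) cube([1134, 297, 206]);
  translate([0, 1188, 824]) cube([1134, 297, 206]);
  translate([0, 1485, 1030]) cube([1134, 297, 206]);
}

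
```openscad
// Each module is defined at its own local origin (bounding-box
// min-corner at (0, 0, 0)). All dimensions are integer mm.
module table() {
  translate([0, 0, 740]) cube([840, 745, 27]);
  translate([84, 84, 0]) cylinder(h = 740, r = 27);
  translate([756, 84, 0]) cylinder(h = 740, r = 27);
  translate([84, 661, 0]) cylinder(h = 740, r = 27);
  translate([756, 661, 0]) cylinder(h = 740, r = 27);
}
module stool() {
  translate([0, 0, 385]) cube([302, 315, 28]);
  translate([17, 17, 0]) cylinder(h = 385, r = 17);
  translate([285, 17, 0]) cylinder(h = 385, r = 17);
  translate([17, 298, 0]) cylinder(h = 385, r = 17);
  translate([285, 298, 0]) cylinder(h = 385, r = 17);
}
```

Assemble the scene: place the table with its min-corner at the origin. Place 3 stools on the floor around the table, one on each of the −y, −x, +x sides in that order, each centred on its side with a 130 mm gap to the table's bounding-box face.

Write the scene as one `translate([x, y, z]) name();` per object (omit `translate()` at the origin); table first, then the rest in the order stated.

table();
translate([269, -445, 0]) stool();
translate([-432, 215, 0]) stool();
translate([970, 215, 0]) stool();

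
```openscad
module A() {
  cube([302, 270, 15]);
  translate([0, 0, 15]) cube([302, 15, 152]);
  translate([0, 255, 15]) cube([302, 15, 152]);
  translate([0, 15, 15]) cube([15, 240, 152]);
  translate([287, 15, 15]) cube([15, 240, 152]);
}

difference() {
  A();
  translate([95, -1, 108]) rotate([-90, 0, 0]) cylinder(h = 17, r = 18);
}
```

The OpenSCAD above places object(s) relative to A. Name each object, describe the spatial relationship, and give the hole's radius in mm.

The subtracted cylinder has r = 18 mm.

A is an open box. The open box has a circular hole through its front wall. The hole's radius is 18 mm.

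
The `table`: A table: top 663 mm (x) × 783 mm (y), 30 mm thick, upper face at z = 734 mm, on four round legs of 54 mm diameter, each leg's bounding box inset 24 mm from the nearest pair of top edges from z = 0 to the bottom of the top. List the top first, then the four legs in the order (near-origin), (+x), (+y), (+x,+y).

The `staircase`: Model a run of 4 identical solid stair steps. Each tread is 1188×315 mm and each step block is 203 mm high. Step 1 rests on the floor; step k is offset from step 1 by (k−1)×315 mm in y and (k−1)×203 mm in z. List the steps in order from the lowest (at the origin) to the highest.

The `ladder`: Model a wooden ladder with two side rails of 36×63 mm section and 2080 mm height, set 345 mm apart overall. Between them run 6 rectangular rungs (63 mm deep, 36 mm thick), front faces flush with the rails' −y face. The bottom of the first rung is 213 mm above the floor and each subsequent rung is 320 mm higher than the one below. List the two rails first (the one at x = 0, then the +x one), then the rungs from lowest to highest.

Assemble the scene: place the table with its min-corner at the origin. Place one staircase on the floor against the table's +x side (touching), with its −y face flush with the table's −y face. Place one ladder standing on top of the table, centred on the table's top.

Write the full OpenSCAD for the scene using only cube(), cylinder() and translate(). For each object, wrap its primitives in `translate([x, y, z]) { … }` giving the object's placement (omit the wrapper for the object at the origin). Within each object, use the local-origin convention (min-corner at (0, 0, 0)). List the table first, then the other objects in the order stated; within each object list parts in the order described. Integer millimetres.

translate([0, 0, 704]) cube([663, 783, 30]);
translate([51, 51, 0]) cylinder(h = 704, r = 27);
translate([612, 51, 0]) cylinder(h = 704, r = 27);
translate([51, 732, 0]) cylinder(h = 704, r = 27);
translate([612, 732, 0]) cylinder(h = 704, r = 27);
translate([663, 0, 0]) {
  cube([1188, 315, 203]);
  translate([0, 315, 203]) cube([1188, 315, 203]);
  translate([0, 630, 406]) cube([1188, 315, 203]);
  translate([0, 945, 609]) cube([1188, 315, 203]);
}
translate([159, 360, 734]) {
  cube([36, 63, 2080]);
  translate([309, 0, 0]) cube([36, 63, 2080]);
  translate([36, 0, 213]) cube([273, 63, 36]);
  translate([36, 0, 533]) cube([273, 63, 36]);
  translate([36, 0, 853]) cube([273, 63, 36]);
  translate([36, 0, 1173]) cube([273, 63, 36]);
  translate([36, 0, 1493]) cube([273, 63, 36]);
  translate([36, 0, 1813]) cube([273, 63, 36]);
}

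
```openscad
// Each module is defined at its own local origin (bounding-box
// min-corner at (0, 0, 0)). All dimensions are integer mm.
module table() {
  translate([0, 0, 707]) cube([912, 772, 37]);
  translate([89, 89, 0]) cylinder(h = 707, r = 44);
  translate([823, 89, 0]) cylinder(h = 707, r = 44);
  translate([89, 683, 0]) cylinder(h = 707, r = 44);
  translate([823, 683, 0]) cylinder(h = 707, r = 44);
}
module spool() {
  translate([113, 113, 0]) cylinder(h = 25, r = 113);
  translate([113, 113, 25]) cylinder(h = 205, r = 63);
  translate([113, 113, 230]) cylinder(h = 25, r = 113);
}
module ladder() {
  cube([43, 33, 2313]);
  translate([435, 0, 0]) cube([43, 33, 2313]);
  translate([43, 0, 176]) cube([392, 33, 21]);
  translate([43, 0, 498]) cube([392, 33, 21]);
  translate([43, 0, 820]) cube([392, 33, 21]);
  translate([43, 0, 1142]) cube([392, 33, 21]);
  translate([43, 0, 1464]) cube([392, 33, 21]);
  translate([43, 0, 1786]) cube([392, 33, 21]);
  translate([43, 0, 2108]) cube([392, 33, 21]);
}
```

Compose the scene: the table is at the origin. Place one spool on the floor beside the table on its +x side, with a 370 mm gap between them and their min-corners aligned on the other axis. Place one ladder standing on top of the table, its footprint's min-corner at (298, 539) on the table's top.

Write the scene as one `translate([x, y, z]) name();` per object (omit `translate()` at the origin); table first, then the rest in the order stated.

table();
translate([1282, 0, 0]) spool();
translate([298, 539, 744]) ladder();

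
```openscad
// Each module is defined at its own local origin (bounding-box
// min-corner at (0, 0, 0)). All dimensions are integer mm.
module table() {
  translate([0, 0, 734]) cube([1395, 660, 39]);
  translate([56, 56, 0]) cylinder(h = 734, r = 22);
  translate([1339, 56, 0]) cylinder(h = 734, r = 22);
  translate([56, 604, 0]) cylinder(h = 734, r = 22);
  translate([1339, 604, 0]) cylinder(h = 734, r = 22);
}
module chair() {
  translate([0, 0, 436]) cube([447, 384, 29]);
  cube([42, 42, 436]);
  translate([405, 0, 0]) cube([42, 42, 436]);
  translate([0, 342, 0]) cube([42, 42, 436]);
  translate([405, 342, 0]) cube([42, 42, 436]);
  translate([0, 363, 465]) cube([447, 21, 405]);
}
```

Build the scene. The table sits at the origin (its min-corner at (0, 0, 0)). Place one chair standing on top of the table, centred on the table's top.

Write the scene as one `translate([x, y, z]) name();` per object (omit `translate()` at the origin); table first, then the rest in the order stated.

table();
translate([474, 138, 773]) chair();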